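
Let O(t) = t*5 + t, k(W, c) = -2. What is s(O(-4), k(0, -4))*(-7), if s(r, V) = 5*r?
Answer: 840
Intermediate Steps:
O(t) = 6*t (O(t) = 5*t + t = 6*t)
s(O(-4), k(0, -4))*(-7) = (5*(6*(-4)))*(-7) = (5*(-24))*(-7) = -120*(-7) = 840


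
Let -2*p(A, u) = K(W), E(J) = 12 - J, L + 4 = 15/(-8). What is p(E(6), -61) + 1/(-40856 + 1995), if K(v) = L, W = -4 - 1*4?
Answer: 1826451/621776 ≈ 2.9375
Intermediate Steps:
L = -47/8 (L = -4 + 15/(-8) = -4 + 15*(-⅛) = -4 - 15/8 = -47/8 ≈ -5.8750)
W = -8 (W = -4 - 4 = -8)
K(v) = -47/8
p(A, u) = 47/16 (p(A, u) = -½*(-47/8) = 47/16)
p(E(6), -61) + 1/(-40856 + 1995) = 47/16 + 1/(-40856 + 1995) = 47/16 + 1/(-38861) = 47/16 - 1/38861 = 1826451/621776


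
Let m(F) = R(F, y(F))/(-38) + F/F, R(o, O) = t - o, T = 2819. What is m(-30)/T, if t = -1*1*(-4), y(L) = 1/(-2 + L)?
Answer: 2/53561 ≈ 3.7341e-5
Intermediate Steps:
t = 4 (t = -1*(-4) = 4)
R(o, O) = 4 - o
m(F) = 17/19 + F/38 (m(F) = (4 - F)/(-38) + F/F = (4 - F)*(-1/38) + 1 = (-2/19 + F/38) + 1 = 17/19 + F/38)
m(-30)/T = (17/19 + (1/38)*(-30))/2819 = (17/19 - 15/19)*(1/2819) = (2/19)*(1/2819) = 2/53561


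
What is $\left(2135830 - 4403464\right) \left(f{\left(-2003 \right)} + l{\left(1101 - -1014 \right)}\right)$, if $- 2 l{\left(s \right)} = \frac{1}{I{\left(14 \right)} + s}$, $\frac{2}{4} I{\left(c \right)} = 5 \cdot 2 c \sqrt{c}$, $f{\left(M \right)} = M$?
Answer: $\frac{3066466097317341}{675125} - \frac{63493752 \sqrt{14}}{675125} \approx 4.5421 \cdot 10^{9}$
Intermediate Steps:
$I{\left(c \right)} = 20 c^{\frac{3}{2}}$ ($I{\left(c \right)} = 2 \cdot 5 \cdot 2 c \sqrt{c} = 2 \cdot 10 c \sqrt{c} = 2 \cdot 10 c^{\frac{3}{2}} = 20 c^{\frac{3}{2}}$)
$l{\left(s \right)} = - \frac{1}{2 \left(s + 280 \sqrt{14}\right)}$ ($l{\left(s \right)} = - \frac{1}{2 \left(20 \cdot 14^{\frac{3}{2}} + s\right)} = - \frac{1}{2 \left(20 \cdot 14 \sqrt{14} + s\right)} = - \frac{1}{2 \left(280 \sqrt{14} + s\right)} = - \frac{1}{2 \left(s + 280 \sqrt{14}\right)}$)
$\left(2135830 - 4403464\right) \left(f{\left(-2003 \right)} + l{\left(1101 - -1014 \right)}\right) = \left(2135830 - 4403464\right) \left(-2003 - \frac{1}{2 \left(1101 - -1014\right) + 560 \sqrt{14}}\right) = - 2267634 \left(-2003 - \frac{1}{2 \left(1101 + 1014\right) + 560 \sqrt{14}}\right) = - 2267634 \left(-2003 - \frac{1}{2 \cdot 2115 + 560 \sqrt{14}}\right) = - 2267634 \left(-2003 - \frac{1}{4230 + 560 \sqrt{14}}\right) = 4542070902 + \frac{2267634}{4230 + 560 \sqrt{14}}$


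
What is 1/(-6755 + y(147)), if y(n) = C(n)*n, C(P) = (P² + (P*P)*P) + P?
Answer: 1/470140258 ≈ 2.1270e-9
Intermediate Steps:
C(P) = P + P² + P³ (C(P) = (P² + P²*P) + P = (P² + P³) + P = P + P² + P³)
y(n) = n²*(1 + n + n²) (y(n) = (n*(1 + n + n²))*n = n²*(1 + n + n²))
1/(-6755 + y(147)) = 1/(-6755 + 147²*(1 + 147 + 147²)) = 1/(-6755 + 21609*(1 + 147 + 21609)) = 1/(-6755 + 21609*21757) = 1/(-6755 + 470147013) = 1/470140258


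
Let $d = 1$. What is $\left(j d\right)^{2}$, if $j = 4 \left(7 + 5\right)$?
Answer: $2304$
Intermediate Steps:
$j = 48$ ($j = 4 \cdot 12 = 48$)
$\left(j d\right)^{2} = \left(48 \cdot 1\right)^{2} = 48^{2} = 2304$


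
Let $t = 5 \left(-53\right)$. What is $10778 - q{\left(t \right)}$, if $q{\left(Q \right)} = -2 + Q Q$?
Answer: $-59445$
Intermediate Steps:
$t = -265$
$q{\left(Q \right)} = -2 + Q^{2}$
$10778 - q{\left(t \right)} = 10778 - \left(-2 + \left(-265\right)^{2}\right) = 10778 - \left(-2 + 70225\right) = 10778 - 70223 = -59445$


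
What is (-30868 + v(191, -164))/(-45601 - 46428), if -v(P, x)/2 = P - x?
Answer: 31578/92029 ≈ 0.34313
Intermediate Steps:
v(P, x) = -2*P + 2*x (v(P, x) = -2*(P - x) = -2*P + 2*x)
(-30868 + v(191, -164))/(-45601 - 46428) = (-30868 + (-2*191 + 2*(-164)))/(-45601 - 46428) = (-30868 + (-382 - 328))/(-92029) = (-30868 - 710)*(-1/92029) = -31578*(-1/92029) = 31578/92029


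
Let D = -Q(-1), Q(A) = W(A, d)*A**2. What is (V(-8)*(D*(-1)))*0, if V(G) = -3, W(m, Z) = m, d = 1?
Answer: 0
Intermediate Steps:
Q(A) = A**3 (Q(A) = A*A**2 = A**3)
D = 1 (D = -1*(-1)**3 = -1*(-1) = 1)
(V(-8)*(D*(-1)))*0 = -3*(-1)*0 = 3*0 = 0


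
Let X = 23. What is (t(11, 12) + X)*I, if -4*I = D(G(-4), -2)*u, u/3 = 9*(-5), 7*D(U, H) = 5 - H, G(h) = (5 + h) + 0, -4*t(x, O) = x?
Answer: 10935/16 ≈ 683.44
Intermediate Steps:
t(x, O) = -x/4
G(h) = 5 + h
D(U, H) = 5/7 - H/7 (D(U, H) = (5 - H)/7 = 5/7 - H/7)
u = -135 (u = 3*(9*(-5)) = 3*(-45) = -135)
I = 135/4 (I = -(5/7 - 1/7*(-2))*(-135)/4 = -(5/7 + 2/7)*(-135)/4 = -(-135)/4 = -1/4*(-135) = 135/4 ≈ 33.750)
(t(11, 12) + X)*I = (-1/4*11 + 23)*(135/4) = (-11/4 + 23)*(135/4) = (81/4)*(135/4) = 10935/16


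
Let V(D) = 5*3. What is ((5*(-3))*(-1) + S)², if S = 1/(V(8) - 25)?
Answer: 22201/100 ≈ 222.01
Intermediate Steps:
V(D) = 15
S = -⅒ (S = 1/(15 - 25) = 1/(-10) = -⅒ ≈ -0.10000)
((5*(-3))*(-1) + S)² = ((5*(-3))*(-1) - ⅒)² = (-15*(-1) - ⅒)² = (15 - ⅒)² = (149/10)² = 22201/100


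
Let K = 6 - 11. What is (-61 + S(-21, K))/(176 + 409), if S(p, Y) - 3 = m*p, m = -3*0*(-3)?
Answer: -58/585 ≈ -0.099145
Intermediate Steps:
K = -5
m = 0 (m = 0*(-3) = 0)
S(p, Y) = 3 (S(p, Y) = 3 + 0*p = 3 + 0 = 3)
(-61 + S(-21, K))/(176 + 409) = (-61 + 3)/(176 + 409) = -58/585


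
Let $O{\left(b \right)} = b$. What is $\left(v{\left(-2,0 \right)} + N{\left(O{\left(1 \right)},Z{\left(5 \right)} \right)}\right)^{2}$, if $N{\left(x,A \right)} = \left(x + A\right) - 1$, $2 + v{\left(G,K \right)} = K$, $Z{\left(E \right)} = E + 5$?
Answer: $64$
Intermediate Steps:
$Z{\left(E \right)} = 5 + E$
$v{\left(G,K \right)} = -2 + K$
$N{\left(x,A \right)} = -1 + A + x$ ($N{\left(x,A \right)} = \left(A + x\right) - 1 = -1 + A + x$)
$\left(v{\left(-2,0 \right)} + N{\left(O{\left(1 \right)},Z{\left(5 \right)} \right)}\right)^{2} = \left(\left(-2 + 0\right) + \left(-1 + \left(5 + 5\right) + 1\right)\right)^{2} = \left(-2 + \left(-1 + 10 + 1\right)\right)^{2} = \left(-2 + 10\right)^{2} = 8^{2} = 64$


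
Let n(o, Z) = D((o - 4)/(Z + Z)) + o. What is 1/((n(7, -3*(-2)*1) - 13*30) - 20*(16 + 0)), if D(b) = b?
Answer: -4/2811 ≈ -0.0014230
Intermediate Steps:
n(o, Z) = o + (-4 + o)/(2*Z) (n(o, Z) = (o - 4)/(Z + Z) + o = (-4 + o)/((2*Z)) + o = (-4 + o)*(1/(2*Z)) + o = (-4 + o)/(2*Z) + o = o + (-4 + o)/(2*Z))
1/((n(7, -3*(-2)*1) - 13*30) - 20*(16 + 0)) = 1/(((-2 + (1/2)*7 + (-3*(-2)*1)*7)/((-3*(-2)*1)) - 13*30) - 20*(16 + 0)) = 1/(((-2 + 7/2 + (6*1)*7)/((6*1)) - 390) - 20*16) = 1/(((-2 + 7/2 + 6*7)/6 - 390) - 320) = 1/(((-2 + 7/2 + 42)/6 - 390) - 320) = 1/(((1/6)*(87/2) - 390) - 320) = 1/((29/4 - 390) - 320) = 1/(-1531/4 - 320) = 1/(-2811/4) = -4/2811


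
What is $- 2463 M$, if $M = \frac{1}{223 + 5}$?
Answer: $- \frac{821}{76} \approx -10.803$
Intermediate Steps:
$M = \frac{1}{228} \approx 0.004386$
$- 2463 M = \left(-2463\right) \frac{1}{228} = - \frac{821}{76}$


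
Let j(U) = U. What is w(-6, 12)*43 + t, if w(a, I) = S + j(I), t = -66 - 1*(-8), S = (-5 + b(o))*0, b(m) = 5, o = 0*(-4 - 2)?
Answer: 458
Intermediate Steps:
o = 0 (o = 0*(-6) = 0)
S = 0 (S = (-5 + 5)*0 = 0*0 = 0)
t = -58 (t = -66 + 8 = -58)
w(a, I) = I (w(a, I) = 0 + I = I)
w(-6, 12)*43 + t = 12*43 - 58 = 516 - 58 = 458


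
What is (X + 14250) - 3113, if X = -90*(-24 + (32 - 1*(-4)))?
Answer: 10057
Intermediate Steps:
X = -1080 (X = -90*(-24 + (32 + 4)) = -90*(-24 + 36) = -90*12 = -1080)
(X + 14250) - 3113 = (-1080 + 14250) - 3113 = 13170 - 3113 = 10057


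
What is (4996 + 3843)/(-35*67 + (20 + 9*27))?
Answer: -8839/2082 ≈ -4.2454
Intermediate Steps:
(4996 + 3843)/(-35*67 + (20 + 9*27)) = 8839/(-2345 + (20 + 243)) = 8839/(-2345 + 263) = 8839/(-2082) = 8839*(-1/2082) = -8839/2082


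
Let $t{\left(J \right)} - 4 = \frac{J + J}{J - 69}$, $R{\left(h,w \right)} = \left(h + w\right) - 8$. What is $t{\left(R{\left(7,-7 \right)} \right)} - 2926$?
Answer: $- \frac{224978}{77} \approx -2921.8$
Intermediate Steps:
$R{\left(h,w \right)} = -8 + h + w$
$t{\left(J \right)} = 4 + \frac{2 J}{-69 + J}$ ($t{\left(J \right)} = 4 + \frac{J + J}{J - 69} = 4 + \frac{2 J}{-69 + J}$)
$t{\left(R{\left(7,-7 \right)} \right)} - 2926 = \frac{6 \left(-46 - 8\right)}{-69 - 8} - 2926 = 6 \frac{1}{-77} \left(-54\right) - 2926 = 6 \left(- \frac{1}{77}\right) \left(-54\right) - 2926 = \frac{324}{77} - 2926 = - \frac{224978}{77}$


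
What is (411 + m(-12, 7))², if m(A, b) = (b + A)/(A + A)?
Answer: 97397161/576 ≈ 1.6909e+5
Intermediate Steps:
m(A, b) = (A + b)/(2*A) (m(A, b) = (A + b)/((2*A)) = (A + b)*(1/(2*A)) = (A + b)/(2*A))
(411 + m(-12, 7))² = (411 + (½)*(-12 + 7)/(-12))² = (411 + (½)*(-1/12)*(-5))² = (411 + 5/24)² = (9869/24)² = 97397161/576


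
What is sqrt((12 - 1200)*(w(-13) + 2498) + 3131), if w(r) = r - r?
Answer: I*sqrt(2964493) ≈ 1721.8*I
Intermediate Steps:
w(r) = 0
sqrt((12 - 1200)*(w(-13) + 2498) + 3131) = sqrt((12 - 1200)*(0 + 2498) + 3131) = sqrt(-1188*2498 + 3131) = sqrt(-2967624 + 3131) = sqrt(-2964493) = I*sqrt(2964493)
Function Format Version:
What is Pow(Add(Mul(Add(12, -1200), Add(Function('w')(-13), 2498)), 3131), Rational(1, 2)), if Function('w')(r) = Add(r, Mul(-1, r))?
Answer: Mul(I, Pow(2964493, Rational(1, 2))) ≈ Mul(1721.8, I)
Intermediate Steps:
Function('w')(r) = 0
Pow(Add(Mul(Add(12, -1200), Add(Function('w')(-13), 2498)), 3131), Rational(1, 2)) = Pow(Add(Mul(Add(12, -1200), Add(0, 2498)), 3131), Rational(1, 2)) = Pow(Add(Mul(-1188, 2498), 3131), Rational(1, 2)) = Pow(Add(-2967624, 3131), Rational(1, 2)) = Pow(-2964493, Rational(1, 2)) = Mul(I, Pow(2964493, Rational(1, 2)))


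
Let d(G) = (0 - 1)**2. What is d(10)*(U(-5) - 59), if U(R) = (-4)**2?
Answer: -43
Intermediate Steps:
d(G) = 1 (d(G) = (-1)**2 = 1)
U(R) = 16
d(10)*(U(-5) - 59) = 1*(16 - 59) = 1*(-43) = -43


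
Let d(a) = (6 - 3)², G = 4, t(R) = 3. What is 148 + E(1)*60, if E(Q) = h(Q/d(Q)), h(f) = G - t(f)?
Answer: 208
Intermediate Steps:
d(a) = 9 (d(a) = 3² = 9)
h(f) = 1 (h(f) = 4 - 1*3 = 4 - 3 = 1)
E(Q) = 1
148 + E(1)*60 = 148 + 1*60 = 148 + 60 = 208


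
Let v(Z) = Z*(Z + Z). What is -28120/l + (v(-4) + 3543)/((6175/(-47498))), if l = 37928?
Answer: -2477134983/90079 ≈ -27500.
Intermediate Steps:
v(Z) = 2*Z² (v(Z) = Z*(2*Z) = 2*Z²)
-28120/l + (v(-4) + 3543)/((6175/(-47498))) = -28120/37928 + (2*(-4)² + 3543)/((6175/(-47498))) = -28120*1/37928 + (2*16 + 3543)/((6175*(-1/47498))) = -3515/4741 + (32 + 3543)/(-6175/47498) = -3515/4741 + 3575*(-47498/6175) = -3515/4741 - 522478/19 = -2477134983/90079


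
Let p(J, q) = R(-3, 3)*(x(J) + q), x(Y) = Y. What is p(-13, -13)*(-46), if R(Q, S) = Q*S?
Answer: -10764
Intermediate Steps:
p(J, q) = -9*J - 9*q (p(J, q) = (-3*3)*(J + q) = -9*(J + q) = -9*J - 9*q)
p(-13, -13)*(-46) = (-9*(-13) - 9*(-13))*(-46) = (117 + 117)*(-46) = 234*(-46) = -10764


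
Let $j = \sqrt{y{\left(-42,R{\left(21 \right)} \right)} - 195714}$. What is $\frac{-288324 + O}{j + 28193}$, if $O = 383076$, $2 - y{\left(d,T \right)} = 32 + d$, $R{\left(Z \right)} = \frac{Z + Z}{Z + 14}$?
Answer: $\frac{2671343136}{795040951} - \frac{1231776 i \sqrt{1158}}{795040951} \approx 3.36 - 0.052723 i$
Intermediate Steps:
$R{\left(Z \right)} = \frac{2 Z}{14 + Z}$
$y{\left(d,T \right)} = -30 - d$ ($y{\left(d,T \right)} = 2 - \left(32 + d\right) = -30 - d$)
$j = 13 i \sqrt{1158}$ ($j = \sqrt{\left(-30 - -42\right) - 195714} = \sqrt{\left(-30 + 42\right) - 195714} = \sqrt{12 - 195714} = \sqrt{-195702} = 13 i \sqrt{1158} \approx 442.38 i$)
$\frac{-288324 + O}{j + 28193} = \frac{-288324 + 383076}{13 i \sqrt{1158} + 28193} = \frac{94752}{28193 + 13 i \sqrt{1158}}$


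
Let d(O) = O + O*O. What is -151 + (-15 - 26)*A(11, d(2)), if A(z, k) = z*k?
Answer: -2857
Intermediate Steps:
d(O) = O + O²
A(z, k) = k*z
-151 + (-15 - 26)*A(11, d(2)) = -151 + (-15 - 26)*((2*(1 + 2))*11) = -151 - 41*2*3*11 = -151 - 246*11 = -151 - 41*66 = -151 - 2706 = -2857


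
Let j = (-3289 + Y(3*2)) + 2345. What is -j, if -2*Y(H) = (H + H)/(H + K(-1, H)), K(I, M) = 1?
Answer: 6614/7 ≈ 944.86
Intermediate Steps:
Y(H) = -H/(1 + H) (Y(H) = -(H + H)/(2*(H + 1)) = -2*H/(2*(1 + H)) = -H/(1 + H))
j = -6614/7 (j = (-3289 - 3*2/(1 + 3*2)) + 2345 = (-3289 - 1*6/(1 + 6)) + 2345 = (-3289 - 1*6/7) + 2345 = (-3289 - 1*6*1/7) + 2345 = (-3289 - 6/7) + 2345 = -23029/7 + 2345 = -6614/7 ≈ -944.86)
-j = -1*(-6614/7) = 6614/7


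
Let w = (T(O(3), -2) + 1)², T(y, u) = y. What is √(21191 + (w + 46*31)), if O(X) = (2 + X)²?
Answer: √23293 ≈ 152.62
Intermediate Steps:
w = 676 (w = ((2 + 3)² + 1)² = (5² + 1)² = (25 + 1)² = 26² = 676)
√(21191 + (w + 46*31)) = √(21191 + (676 + 46*31)) = √(21191 + (676 + 1426)) = √(21191 + 2102) = √23293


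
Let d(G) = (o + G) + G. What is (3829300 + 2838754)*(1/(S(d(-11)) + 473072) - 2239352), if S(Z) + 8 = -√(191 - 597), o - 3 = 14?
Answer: -1670826203313741299356280/111894774251 + 3334027*I*√406/111894774251 ≈ -1.4932e+13 + 0.00060037*I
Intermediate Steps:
o = 17 (o = 3 + 14 = 17)
d(G) = 17 + 2*G (d(G) = (17 + G) + G = 17 + 2*G)
S(Z) = -8 - I*√406 (S(Z) = -8 - √(191 - 597) = -8 - √(-406) = -8 - I*√406)
(3829300 + 2838754)*(1/(S(d(-11)) + 473072) - 2239352) = (3829300 + 2838754)*(1/((-8 - I*√406) + 473072) - 2239352) = 6668054*(1/(473064 - I*√406) - 2239352) = 6668054*(-2239352 + 1/(473064 - I*√406)) = -14932120061008 + 6668054/(473064 - I*√406)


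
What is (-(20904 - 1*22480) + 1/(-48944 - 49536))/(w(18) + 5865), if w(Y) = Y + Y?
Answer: 155204479/581130480 ≈ 0.26707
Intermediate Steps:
w(Y) = 2*Y
(-(20904 - 1*22480) + 1/(-48944 - 49536))/(w(18) + 5865) = (-(20904 - 1*22480) + 1/(-48944 - 49536))/(2*18 + 5865) = (-(20904 - 22480) + 1/(-98480))/(36 + 5865) = (-1*(-1576) - 1/98480)/5901 = (1576 - 1/98480)*(1/5901) = (155204479/98480)*(1/5901) = 155204479/581130480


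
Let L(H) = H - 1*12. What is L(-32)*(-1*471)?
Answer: 20724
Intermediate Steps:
L(H) = -12 + H (L(H) = H - 12 = -12 + H)
L(-32)*(-1*471) = (-12 - 32)*(-1*471) = -44*(-471) = 20724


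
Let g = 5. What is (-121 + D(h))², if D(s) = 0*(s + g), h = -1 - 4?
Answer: 14641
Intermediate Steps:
h = -5
D(s) = 0 (D(s) = 0*(s + 5) = 0*(5 + s) = 0)
(-121 + D(h))² = (-121 + 0)² = (-121)² = 14641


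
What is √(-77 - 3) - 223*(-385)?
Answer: 85855 + 4*I*√5 ≈ 85855.0 + 8.9443*I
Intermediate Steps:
√(-77 - 3) - 223*(-385) = √(-80) + 85855 = 4*I*√5 + 85855 = 85855 + 4*I*√5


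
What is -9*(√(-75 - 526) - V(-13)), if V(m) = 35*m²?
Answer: 53235 - 9*I*√601 ≈ 53235.0 - 220.64*I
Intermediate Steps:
-9*(√(-75 - 526) - V(-13)) = -9*(√(-75 - 526) - 35*(-13)²) = -9*(√(-601) - 35*169) = -9*(I*√601 - 1*5915) = -9*(I*√601 - 5915) = -9*(-5915 + I*√601) = 53235 - 9*I*√601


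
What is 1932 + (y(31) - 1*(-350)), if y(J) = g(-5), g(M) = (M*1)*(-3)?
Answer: 2297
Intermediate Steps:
g(M) = -3*M (g(M) = M*(-3) = -3*M)
y(J) = 15 (y(J) = -3*(-5) = 15)
1932 + (y(31) - 1*(-350)) = 1932 + (15 - 1*(-350)) = 1932 + (15 + 350) = 1932 + 365 = 2297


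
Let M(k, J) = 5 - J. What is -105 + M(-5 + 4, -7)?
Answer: -93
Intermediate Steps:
-105 + M(-5 + 4, -7) = -105 + (5 - 1*(-7)) = -105 + (5 + 7) = -105 + 12 = -93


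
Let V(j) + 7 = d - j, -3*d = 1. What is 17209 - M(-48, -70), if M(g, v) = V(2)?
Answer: 51655/3 ≈ 17218.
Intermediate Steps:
d = -⅓ (d = -⅓*1 = -⅓ ≈ -0.33333)
V(j) = -22/3 - j (V(j) = -7 + (-⅓ - j) = -22/3 - j)
M(g, v) = -28/3 (M(g, v) = -22/3 - 1*2 = -22/3 - 2 = -28/3)
17209 - M(-48, -70) = 17209 - 1*(-28/3) = 17209 + 28/3 = 51655/3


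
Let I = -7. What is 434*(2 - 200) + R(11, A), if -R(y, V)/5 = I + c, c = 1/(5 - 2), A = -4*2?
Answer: -257696/3 ≈ -85899.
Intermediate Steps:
A = -8
c = ⅓ (c = 1/3 = ⅓ ≈ 0.33333)
R(y, V) = 100/3 (R(y, V) = -5*(-7 + ⅓) = -5*(-20/3) = 100/3)
434*(2 - 200) + R(11, A) = 434*(2 - 200) + 100/3 = 434*(-198) + 100/3 = -85932 + 100/3 = -257696/3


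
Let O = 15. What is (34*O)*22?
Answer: 11220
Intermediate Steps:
(34*O)*22 = (34*15)*22 = 510*22 = 11220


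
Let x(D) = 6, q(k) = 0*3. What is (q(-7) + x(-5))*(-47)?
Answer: -282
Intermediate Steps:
q(k) = 0
(q(-7) + x(-5))*(-47) = (0 + 6)*(-47) = 6*(-47) = -282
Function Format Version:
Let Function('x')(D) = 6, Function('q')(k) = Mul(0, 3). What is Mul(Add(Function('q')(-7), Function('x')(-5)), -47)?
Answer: -282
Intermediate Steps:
Function('q')(k) = 0
Mul(Add(Function('q')(-7), Function('x')(-5)), -47) = Mul(Add(0, 6), -47) = Mul(6, -47) = -282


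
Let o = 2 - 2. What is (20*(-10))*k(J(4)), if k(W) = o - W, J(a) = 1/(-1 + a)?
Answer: 200/3 ≈ 66.667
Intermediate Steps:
o = 0
k(W) = -W (k(W) = 0 - W = -W)
(20*(-10))*k(J(4)) = (20*(-10))*(-1/(-1 + 4)) = -(-200)/3 = -200*(-⅓) = 200/3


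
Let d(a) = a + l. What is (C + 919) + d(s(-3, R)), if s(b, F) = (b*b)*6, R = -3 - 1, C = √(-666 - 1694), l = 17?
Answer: 990 + 2*I*√590 ≈ 990.0 + 48.58*I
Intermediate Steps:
C = 2*I*√590 (C = √(-2360) = 2*I*√590 ≈ 48.58*I)
R = -4
s(b, F) = 6*b² (s(b, F) = b²*6 = 6*b²)
d(a) = 17 + a (d(a) = a + 17 = 17 + a)
(C + 919) + d(s(-3, R)) = (2*I*√590 + 919) + (17 + 6*(-3)²) = (919 + 2*I*√590) + (17 + 6*9) = (919 + 2*I*√590) + (17 + 54) = (919 + 2*I*√590) + 71 = 990 + 2*I*√590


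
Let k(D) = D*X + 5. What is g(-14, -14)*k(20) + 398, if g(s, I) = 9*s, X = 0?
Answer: -232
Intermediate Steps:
k(D) = 5 (k(D) = D*0 + 5 = 0 + 5 = 5)
g(-14, -14)*k(20) + 398 = (9*(-14))*5 + 398 = -126*5 + 398 = -630 + 398 = -232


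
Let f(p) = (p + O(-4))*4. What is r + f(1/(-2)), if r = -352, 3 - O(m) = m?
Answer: -326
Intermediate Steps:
O(m) = 3 - m
f(p) = 28 + 4*p (f(p) = (p + (3 - 1*(-4)))*4 = (p + (3 + 4))*4 = (p + 7)*4 = (7 + p)*4 = 28 + 4*p)
r + f(1/(-2)) = -352 + (28 + 4/(-2)) = -352 + (28 + 4*(-½)) = -352 + (28 - 2) = -352 + 26 = -326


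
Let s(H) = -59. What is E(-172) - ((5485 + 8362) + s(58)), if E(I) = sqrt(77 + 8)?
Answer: -13788 + sqrt(85) ≈ -13779.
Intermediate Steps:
E(I) = sqrt(85)
E(-172) - ((5485 + 8362) + s(58)) = sqrt(85) - ((5485 + 8362) - 59) = sqrt(85) - (13847 - 59) = sqrt(85) - 1*13788 = sqrt(85) - 13788 = -13788 + sqrt(85)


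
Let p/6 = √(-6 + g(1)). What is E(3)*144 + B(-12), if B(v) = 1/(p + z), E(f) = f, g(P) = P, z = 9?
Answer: 12529/29 - 2*I*√5/87 ≈ 432.03 - 0.051404*I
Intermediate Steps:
p = 6*I*√5 (p = 6*√(-6 + 1) = 6*√(-5) = 6*(I*√5) = 6*I*√5 ≈ 13.416*I)
B(v) = 1/(9 + 6*I*√5) (B(v) = 1/(6*I*√5 + 9) = 1/(9 + 6*I*√5))
E(3)*144 + B(-12) = 3*144 + (1/29 - 2*I*√5/87) = 432 + (1/29 - 2*I*√5/87) = 12529/29 - 2*I*√5/87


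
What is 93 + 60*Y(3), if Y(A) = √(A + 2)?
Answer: 93 + 60*√5 ≈ 227.16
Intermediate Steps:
Y(A) = √(2 + A)
93 + 60*Y(3) = 93 + 60*√(2 + 3) = 93 + 60*√5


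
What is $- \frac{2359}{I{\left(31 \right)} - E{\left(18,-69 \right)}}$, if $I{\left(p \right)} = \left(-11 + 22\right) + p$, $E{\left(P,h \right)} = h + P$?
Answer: $- \frac{2359}{93} \approx -25.366$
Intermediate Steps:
$E{\left(P,h \right)} = P + h$
$I{\left(p \right)} = 11 + p$
$- \frac{2359}{I{\left(31 \right)} - E{\left(18,-69 \right)}} = - \frac{2359}{\left(11 + 31\right) - \left(18 - 69\right)} = - \frac{2359}{42 - -51} = - \frac{2359}{42 + 51} = - \frac{2359}{93}$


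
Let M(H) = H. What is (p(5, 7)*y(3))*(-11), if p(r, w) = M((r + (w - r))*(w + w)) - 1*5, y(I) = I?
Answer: -3069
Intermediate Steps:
p(r, w) = -5 + 2*w**2 (p(r, w) = (r + (w - r))*(w + w) - 1*5 = w*(2*w) - 5 = 2*w**2 - 5 = -5 + 2*w**2)
(p(5, 7)*y(3))*(-11) = ((-5 + 2*7**2)*3)*(-11) = ((-5 + 2*49)*3)*(-11) = ((-5 + 98)*3)*(-11) = (93*3)*(-11) = 279*(-11) = -3069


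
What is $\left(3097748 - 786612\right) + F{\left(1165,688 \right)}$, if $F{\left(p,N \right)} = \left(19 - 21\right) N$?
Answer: $2309760$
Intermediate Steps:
$F{\left(p,N \right)} = - 2 N$
$\left(3097748 - 786612\right) + F{\left(1165,688 \right)} = \left(3097748 - 786612\right) - 1376 = 2311136 - 1376 = 2309760$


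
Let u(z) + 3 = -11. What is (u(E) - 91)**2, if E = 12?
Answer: 11025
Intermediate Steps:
u(z) = -14 (u(z) = -3 - 11 = -14)
(u(E) - 91)**2 = (-14 - 91)**2 = (-105)**2 = 11025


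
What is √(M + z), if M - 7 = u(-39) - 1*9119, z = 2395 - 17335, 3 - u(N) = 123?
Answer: 2*I*√6043 ≈ 155.47*I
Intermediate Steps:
u(N) = -120 (u(N) = 3 - 1*123 = 3 - 123 = -120)
z = -14940
M = -9232 (M = 7 + (-120 - 1*9119) = 7 + (-120 - 9119) = 7 - 9239 = -9232)
√(M + z) = √(-9232 - 14940) = √(-24172) = 2*I*√6043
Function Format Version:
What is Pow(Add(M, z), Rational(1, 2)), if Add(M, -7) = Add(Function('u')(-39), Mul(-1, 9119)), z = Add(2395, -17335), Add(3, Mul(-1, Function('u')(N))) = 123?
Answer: Mul(2, I, Pow(6043, Rational(1, 2))) ≈ Mul(155.47, I)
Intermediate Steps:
Function('u')(N) = -120 (Function('u')(N) = Add(3, Mul(-1, 123)) = Add(3, -123) = -120)
z = -14940
M = -9232 (M = Add(7, Add(-120, Mul(-1, 9119))) = Add(7, Add(-120, -9119)) = Add(7, -9239) = -9232)
Pow(Add(M, z), Rational(1, 2)) = Pow(Add(-9232, -14940), Rational(1, 2)) = Pow(-24172, Rational(1, 2)) = Mul(2, I, Pow(6043, Rational(1, 2)))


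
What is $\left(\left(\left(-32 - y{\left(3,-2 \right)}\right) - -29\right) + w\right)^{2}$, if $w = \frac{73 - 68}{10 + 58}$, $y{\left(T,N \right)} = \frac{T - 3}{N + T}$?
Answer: $\frac{39601}{4624} \approx 8.5642$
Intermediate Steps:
$y{\left(T,N \right)} = \frac{-3 + T}{N + T}$
$w = \frac{5}{68} \approx 0.073529$
$\left(\left(\left(-32 - y{\left(3,-2 \right)}\right) - -29\right) + w\right)^{2} = \left(\left(\left(-32 - \frac{-3 + 3}{-2 + 3}\right) - -29\right) + \frac{5}{68}\right)^{2} = \left(\left(\left(-32 - 1^{-1} \cdot 0\right) + 29\right) + \frac{5}{68}\right)^{2} = \left(\left(\left(-32 - 1 \cdot 0\right) + 29\right) + \frac{5}{68}\right)^{2} = \left(\left(\left(-32 - 0\right) + 29\right) + \frac{5}{68}\right)^{2} = \left(\left(\left(-32 + 0\right) + 29\right) + \frac{5}{68}\right)^{2} = \left(\left(-32 + 29\right) + \frac{5}{68}\right)^{2} = \left(-3 + \frac{5}{68}\right)^{2} = \left(- \frac{199}{68}\right)^{2} = \frac{39601}{4624}$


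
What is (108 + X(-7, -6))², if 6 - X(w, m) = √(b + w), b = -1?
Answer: 12988 - 456*I*√2 ≈ 12988.0 - 644.88*I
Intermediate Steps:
X(w, m) = 6 - √(-1 + w)
(108 + X(-7, -6))² = (108 + (6 - √(-1 - 7)))² = (108 + (6 - √(-8)))² = (108 + (6 - 2*I*√2))² = (114 - 2*I*√2)²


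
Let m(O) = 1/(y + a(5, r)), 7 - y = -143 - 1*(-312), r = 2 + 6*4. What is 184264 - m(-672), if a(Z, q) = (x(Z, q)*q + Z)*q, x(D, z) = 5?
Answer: 616915871/3348 ≈ 1.8426e+5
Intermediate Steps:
r = 26 (r = 2 + 24 = 26)
a(Z, q) = q*(Z + 5*q) (a(Z, q) = (5*q + Z)*q = (Z + 5*q)*q = q*(Z + 5*q))
y = -162 (y = 7 - (-143 - 1*(-312)) = 7 - (-143 + 312) = 7 - 1*169 = 7 - 169 = -162)
m(O) = 1/3348 (m(O) = 1/(-162 + 26*(5 + 5*26)) = 1/(-162 + 26*(5 + 130)) = 1/(-162 + 26*135) = 1/(-162 + 3510) = 1/3348)
184264 - m(-672) = 184264 - 1*1/3348 = 184264 - 1/3348 = 616915871/3348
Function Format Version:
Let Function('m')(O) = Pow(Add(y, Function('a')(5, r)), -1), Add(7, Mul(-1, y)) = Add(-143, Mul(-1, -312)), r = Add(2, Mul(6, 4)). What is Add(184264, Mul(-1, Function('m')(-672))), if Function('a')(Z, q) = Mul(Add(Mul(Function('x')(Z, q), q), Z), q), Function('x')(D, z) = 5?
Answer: Rational(616915871, 3348) ≈ 1.8426e+5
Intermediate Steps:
r = 26 (r = Add(2, 24) = 26)
Function('a')(Z, q) = Mul(q, Add(Z, Mul(5, q))) (Function('a')(Z, q) = Mul(Add(Mul(5, q), Z), q) = Mul(Add(Z, Mul(5, q)), q) = Mul(q, Add(Z, Mul(5, q))))
y = -162 (y = Add(7, Mul(-1, Add(-143, Mul(-1, -312)))) = Add(7, Mul(-1, Add(-143, 312))) = Add(7, Mul(-1, 169)) = Add(7, -169) = -162)
Function('m')(O) = Rational(1, 3348) (Function('m')(O) = Pow(Add(-162, Mul(26, Add(5, Mul(5, 26)))), -1) = Pow(Add(-162, Mul(26, Add(5, 130))), -1) = Pow(Add(-162, Mul(26, 135)), -1) = Pow(Add(-162, 3510), -1) = Pow(3348, -1) = Rational(1, 3348))
Add(184264, Mul(-1, Function('m')(-672))) = Add(184264, Mul(-1, Rational(1, 3348))) = Add(184264, Rational(-1, 3348)) = Rational(616915871, 3348)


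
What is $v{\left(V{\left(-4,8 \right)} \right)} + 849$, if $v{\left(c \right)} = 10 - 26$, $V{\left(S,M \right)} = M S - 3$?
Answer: $833$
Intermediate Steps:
$V{\left(S,M \right)} = -3 + M S$
$v{\left(c \right)} = -16$
$v{\left(V{\left(-4,8 \right)} \right)} + 849 = -16 + 849 = 833$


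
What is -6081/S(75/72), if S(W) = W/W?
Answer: -6081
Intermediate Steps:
S(W) = 1
-6081/S(75/72) = -6081/1 = -6081*1 = -6081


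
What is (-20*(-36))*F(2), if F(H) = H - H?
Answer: 0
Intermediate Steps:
F(H) = 0
(-20*(-36))*F(2) = -20*(-36)*0 = 720*0 = 0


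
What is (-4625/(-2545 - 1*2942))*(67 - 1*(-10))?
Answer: 356125/5487 ≈ 64.903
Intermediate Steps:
(-4625/(-2545 - 1*2942))*(67 - 1*(-10)) = (-4625/(-2545 - 2942))*(67 + 10) = -4625/(-5487)*77 = -4625*(-1/5487)*77 = (4625/5487)*77 = 356125/5487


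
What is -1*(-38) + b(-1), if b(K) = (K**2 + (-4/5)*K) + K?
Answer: 194/5 ≈ 38.800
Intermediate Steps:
b(K) = K**2 + K/5 (b(K) = (K**2 + (-4*1/5)*K) + K = (K**2 - 4*K/5) + K = K**2 + K/5)
-1*(-38) + b(-1) = -1*(-38) - (1/5 - 1) = 38 - 1*(-4/5) = 38 + 4/5 = 194/5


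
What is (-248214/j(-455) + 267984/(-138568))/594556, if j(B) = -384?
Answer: 714408577/659091486464 ≈ 0.0010839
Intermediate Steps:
(-248214/j(-455) + 267984/(-138568))/594556 = (-248214/(-384) + 267984/(-138568))/594556 = (-248214*(-1/384) + 267984*(-1/138568))*(1/594556) = (41369/64 - 33498/17321)*(1/594556) = (714408577/1108544)*(1/594556) = 714408577/659091486464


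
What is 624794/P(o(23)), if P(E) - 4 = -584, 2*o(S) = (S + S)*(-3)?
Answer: -312397/290 ≈ -1077.2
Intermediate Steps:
o(S) = -3*S (o(S) = ((S + S)*(-3))/2 = ((2*S)*(-3))/2 = (-6*S)/2 = -3*S)
P(E) = -580 (P(E) = 4 - 584 = -580)
624794/P(o(23)) = 624794/(-580) = 624794*(-1/580) = -312397/290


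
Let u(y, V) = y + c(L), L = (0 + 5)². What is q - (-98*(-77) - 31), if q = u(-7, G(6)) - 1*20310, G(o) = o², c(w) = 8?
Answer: -27824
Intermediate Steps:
L = 25 (L = 5² = 25)
u(y, V) = 8 + y (u(y, V) = y + 8 = 8 + y)
q = -20309 (q = (8 - 7) - 1*20310 = 1 - 20310 = -20309)
q - (-98*(-77) - 31) = -20309 - (-98*(-77) - 31) = -20309 - (7546 - 31) = -20309 - 1*7515 = -20309 - 7515 = -27824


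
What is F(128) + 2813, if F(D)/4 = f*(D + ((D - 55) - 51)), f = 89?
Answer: 56213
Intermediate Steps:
F(D) = -37736 + 712*D (F(D) = 4*(89*(D + ((D - 55) - 51))) = 4*(89*(D + ((-55 + D) - 51))) = 4*(89*(D + (-106 + D))) = 4*(89*(-106 + 2*D)) = 4*(-9434 + 178*D) = -37736 + 712*D)
F(128) + 2813 = (-37736 + 712*128) + 2813 = (-37736 + 91136) + 2813 = 53400 + 2813 = 56213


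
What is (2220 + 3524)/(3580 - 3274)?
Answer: 2872/153 ≈ 18.771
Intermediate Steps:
(2220 + 3524)/(3580 - 3274) = 5744/306 = 5744*(1/306) = 2872/153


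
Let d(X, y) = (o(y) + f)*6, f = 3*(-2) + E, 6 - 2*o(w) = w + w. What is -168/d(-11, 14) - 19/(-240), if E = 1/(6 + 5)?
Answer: 4303/2480 ≈ 1.7351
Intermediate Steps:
E = 1/11 ≈ 0.090909
o(w) = 3 - w (o(w) = 3 - (w + w)/2 = 3 - w)
f = -65/11 (f = 3*(-2) + 1/11 = -6 + 1/11 = -65/11 ≈ -5.9091)
d(X, y) = -192/11 - 6*y (d(X, y) = ((3 - y) - 65/11)*6 = (-32/11 - y)*6 = -192/11 - 6*y)
-168/d(-11, 14) - 19/(-240) = -168/(-192/11 - 6*14) - 19/(-240) = -168/(-192/11 - 84) - 19*(-1/240) = -168/(-1116/11) + 19/240 = -168*(-11/1116) + 19/240 = 154/93 + 19/240 = 4303/2480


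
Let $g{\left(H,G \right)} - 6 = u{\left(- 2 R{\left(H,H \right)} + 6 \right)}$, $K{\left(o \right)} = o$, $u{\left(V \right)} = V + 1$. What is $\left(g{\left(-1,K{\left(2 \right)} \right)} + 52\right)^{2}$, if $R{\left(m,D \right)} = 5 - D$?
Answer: $2809$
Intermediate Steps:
$u{\left(V \right)} = 1 + V$
$g{\left(H,G \right)} = 3 + 2 H$ ($g{\left(H,G \right)} = 6 + \left(1 - \left(-6 + 2 \left(5 - H\right)\right)\right) = 6 + \left(1 + \left(\left(-10 + 2 H\right) + 6\right)\right) = 6 + \left(1 + \left(-4 + 2 H\right)\right) = 6 + \left(-3 + 2 H\right) = 3 + 2 H$)
$\left(g{\left(-1,K{\left(2 \right)} \right)} + 52\right)^{2} = \left(\left(3 + 2 \left(-1\right)\right) + 52\right)^{2} = \left(\left(3 - 2\right) + 52\right)^{2} = \left(1 + 52\right)^{2} = 53^{2} = 2809$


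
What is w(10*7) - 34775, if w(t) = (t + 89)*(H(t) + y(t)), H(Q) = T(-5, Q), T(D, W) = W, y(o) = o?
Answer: -12515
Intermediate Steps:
H(Q) = Q
w(t) = 2*t*(89 + t) (w(t) = (t + 89)*(t + t) = (89 + t)*(2*t) = 2*t*(89 + t))
w(10*7) - 34775 = 2*(10*7)*(89 + 10*7) - 34775 = 2*70*(89 + 70) - 34775 = 2*70*159 - 34775 = 22260 - 34775 = -12515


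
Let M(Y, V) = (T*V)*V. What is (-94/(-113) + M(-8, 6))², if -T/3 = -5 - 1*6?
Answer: 18046698244/12769 ≈ 1.4133e+6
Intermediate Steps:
T = 33 (T = -3*(-5 - 1*6) = -3*(-5 - 6) = -3*(-11) = 33)
M(Y, V) = 33*V² (M(Y, V) = (33*V)*V = 33*V²)
(-94/(-113) + M(-8, 6))² = (-94/(-113) + 33*6²)² = (-94*(-1/113) + 33*36)² = (94/113 + 1188)² = (134338/113)² = 18046698244/12769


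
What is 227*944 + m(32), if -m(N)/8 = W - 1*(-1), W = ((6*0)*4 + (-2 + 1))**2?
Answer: 214272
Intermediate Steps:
W = 1 (W = (0*4 - 1)**2 = (0 - 1)**2 = (-1)**2 = 1)
m(N) = -16 (m(N) = -8*(1 - 1*(-1)) = -8*(1 + 1) = -8*2 = -16)
227*944 + m(32) = 227*944 - 16 = 214288 - 16 = 214272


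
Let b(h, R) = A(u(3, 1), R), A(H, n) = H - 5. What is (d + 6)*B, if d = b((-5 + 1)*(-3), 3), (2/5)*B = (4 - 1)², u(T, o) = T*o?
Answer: 90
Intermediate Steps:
B = 45/2 (B = 5*(4 - 1)²/2 = (5/2)*3² = (5/2)*9 = 45/2 ≈ 22.500)
A(H, n) = -5 + H
b(h, R) = -2 (b(h, R) = -5 + 3*1 = -5 + 3 = -2)
d = -2
(d + 6)*B = (-2 + 6)*(45/2) = 4*(45/2) = 90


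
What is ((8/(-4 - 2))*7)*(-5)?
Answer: 140/3 ≈ 46.667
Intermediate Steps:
((8/(-4 - 2))*7)*(-5) = ((8/(-6))*7)*(-5) = ((8*(-⅙))*7)*(-5) = -4/3*7*(-5) = -28/3*(-5) = 140/3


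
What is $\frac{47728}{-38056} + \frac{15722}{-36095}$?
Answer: $- \frac{290132324}{171703915} \approx -1.6897$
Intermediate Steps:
$\frac{47728}{-38056} + \frac{15722}{-36095} = 47728 \left(- \frac{1}{38056}\right) + 15722 \left(- \frac{1}{36095}\right) = - \frac{5966}{4757} - \frac{15722}{36095} = - \frac{290132324}{171703915}$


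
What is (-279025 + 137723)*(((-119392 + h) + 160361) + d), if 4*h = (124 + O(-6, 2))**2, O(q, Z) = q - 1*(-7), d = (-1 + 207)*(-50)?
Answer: -9771103951/2 ≈ -4.8856e+9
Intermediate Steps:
d = -10300 (d = 206*(-50) = -10300)
O(q, Z) = 7 + q (O(q, Z) = q + 7 = 7 + q)
h = 15625/4 (h = (124 + (7 - 6))**2/4 = (124 + 1)**2/4 = (1/4)*125**2 = (1/4)*15625 = 15625/4 ≈ 3906.3)
(-279025 + 137723)*(((-119392 + h) + 160361) + d) = (-279025 + 137723)*(((-119392 + 15625/4) + 160361) - 10300) = -141302*((-461943/4 + 160361) - 10300) = -141302*(179501/4 - 10300) = -141302*138301/4 = -9771103951/2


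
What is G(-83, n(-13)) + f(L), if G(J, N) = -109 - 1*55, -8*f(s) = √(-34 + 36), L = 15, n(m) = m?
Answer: -164 - √2/8 ≈ -164.18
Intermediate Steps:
f(s) = -√2/8 (f(s) = -√(-34 + 36)/8 = -√2/8)
G(J, N) = -164 (G(J, N) = -109 - 55 = -164)
G(-83, n(-13)) + f(L) = -164 - √2/8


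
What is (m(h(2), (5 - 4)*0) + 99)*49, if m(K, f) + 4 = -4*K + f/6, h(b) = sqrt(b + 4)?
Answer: 4655 - 196*sqrt(6) ≈ 4174.9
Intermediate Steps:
h(b) = sqrt(4 + b)
m(K, f) = -4 - 4*K + f/6 (m(K, f) = -4 + (-4*K + f/6) = -4 - 4*K + f/6)
(m(h(2), (5 - 4)*0) + 99)*49 = ((-4 - 4*sqrt(4 + 2) + ((5 - 4)*0)/6) + 99)*49 = ((-4 - 4*sqrt(6) + (1*0)/6) + 99)*49 = ((-4 - 4*sqrt(6) + (1/6)*0) + 99)*49 = ((-4 - 4*sqrt(6) + 0) + 99)*49 = ((-4 - 4*sqrt(6)) + 99)*49 = (95 - 4*sqrt(6))*49 = 4655 - 196*sqrt(6)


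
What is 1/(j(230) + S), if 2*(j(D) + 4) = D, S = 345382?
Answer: 1/345493 ≈ 2.8944e-6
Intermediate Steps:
j(D) = -4 + D/2
1/(j(230) + S) = 1/((-4 + (1/2)*230) + 345382) = 1/((-4 + 115) + 345382) = 1/(111 + 345382) = 1/345493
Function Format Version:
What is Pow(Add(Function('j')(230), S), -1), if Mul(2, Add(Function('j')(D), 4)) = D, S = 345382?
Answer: Rational(1, 345493) ≈ 2.8944e-6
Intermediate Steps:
Function('j')(D) = Add(-4, Mul(Rational(1, 2), D))
Pow(Add(Function('j')(230), S), -1) = Pow(Add(Add(-4, Mul(Rational(1, 2), 230)), 345382), -1) = Pow(Add(Add(-4, 115), 345382), -1) = Pow(Add(111, 345382), -1) = Pow(345493, -1) = Rational(1, 345493)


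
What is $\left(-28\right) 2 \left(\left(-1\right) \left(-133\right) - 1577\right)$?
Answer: $80864$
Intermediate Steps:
$\left(-28\right) 2 \left(\left(-1\right) \left(-133\right) - 1577\right) = - 56 \left(133 - 1577\right) = \left(-56\right) \left(-1444\right) = 80864$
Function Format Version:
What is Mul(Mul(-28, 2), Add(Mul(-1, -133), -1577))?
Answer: 80864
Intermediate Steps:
Mul(Mul(-28, 2), Add(Mul(-1, -133), -1577)) = Mul(-56, Add(133, -1577)) = Mul(-56, -1444) = 80864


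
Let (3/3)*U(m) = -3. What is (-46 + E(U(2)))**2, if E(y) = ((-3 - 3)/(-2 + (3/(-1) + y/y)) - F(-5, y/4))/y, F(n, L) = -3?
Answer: 9025/4 ≈ 2256.3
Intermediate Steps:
U(m) = -3
E(y) = 9/(2*y) (E(y) = ((-3 - 3)/(-2 + (3/(-1) + y/y)) - 1*(-3))/y = (-6/(-2 + (3*(-1) + 1)) + 3)/y = (-6/(-2 + (-3 + 1)) + 3)/y = (-6/(-2 - 2) + 3)/y = (-6/(-4) + 3)/y = (-6*(-1/4) + 3)/y = (3/2 + 3)/y = 9/(2*y))
(-46 + E(U(2)))**2 = (-46 + (9/2)/(-3))**2 = (-46 + (9/2)*(-1/3))**2 = (-46 - 3/2)**2 = (-95/2)**2 = 9025/4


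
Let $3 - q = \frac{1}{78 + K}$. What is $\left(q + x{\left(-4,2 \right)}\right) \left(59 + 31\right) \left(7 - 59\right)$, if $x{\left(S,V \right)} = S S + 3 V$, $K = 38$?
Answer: $- \frac{3391830}{29} \approx -1.1696 \cdot 10^{5}$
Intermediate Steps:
$q = \frac{347}{116}$ ($q = 3 - \frac{1}{78 + 38} = 3 - \frac{1}{116} = \frac{347}{116} \approx 2.9914$)
$x{\left(S,V \right)} = S^{2} + 3 V$
$\left(q + x{\left(-4,2 \right)}\right) \left(59 + 31\right) \left(7 - 59\right) = \left(\frac{347}{116} + \left(\left(-4\right)^{2} + 3 \cdot 2\right)\right) \left(59 + 31\right) \left(7 - 59\right) = \left(\frac{347}{116} + \left(16 + 6\right)\right) 90 \left(-52\right) = \left(\frac{347}{116} + 22\right) 90 \left(-52\right) = \frac{2899}{116} \cdot 90 \left(-52\right) = \frac{130455}{58} \left(-52\right) = - \frac{3391830}{29}$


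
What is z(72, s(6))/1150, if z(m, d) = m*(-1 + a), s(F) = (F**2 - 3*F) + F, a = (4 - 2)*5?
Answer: 324/575 ≈ 0.56348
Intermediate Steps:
a = 10 (a = 2*5 = 10)
s(F) = F**2 - 2*F
z(m, d) = 9*m (z(m, d) = m*(-1 + 10) = m*9 = 9*m)
z(72, s(6))/1150 = (9*72)/1150 = 648*(1/1150) = 324/575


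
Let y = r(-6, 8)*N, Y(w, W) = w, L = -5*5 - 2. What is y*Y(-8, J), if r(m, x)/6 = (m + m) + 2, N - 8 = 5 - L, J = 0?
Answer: 19200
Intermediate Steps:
L = -27 (L = -25 - 2 = -27)
N = 40 (N = 8 + (5 - 1*(-27)) = 8 + (5 + 27) = 8 + 32 = 40)
r(m, x) = 12 + 12*m (r(m, x) = 6*((m + m) + 2) = 6*(2*m + 2) = 6*(2 + 2*m) = 12 + 12*m)
y = -2400 (y = (12 + 12*(-6))*40 = (12 - 72)*40 = -60*40 = -2400)
y*Y(-8, J) = -2400*(-8) = 19200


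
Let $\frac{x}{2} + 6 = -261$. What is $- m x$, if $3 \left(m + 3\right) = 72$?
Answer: $11214$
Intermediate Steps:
$m = 21$ ($m = -3 + \frac{1}{3} \cdot 72 = -3 + 24 = 21$)
$x = -534$ ($x = -12 + 2 \left(-261\right) = -12 - 522 = -534$)
$- m x = \left(-1\right) 21 \left(-534\right) = \left(-21\right) \left(-534\right) = 11214$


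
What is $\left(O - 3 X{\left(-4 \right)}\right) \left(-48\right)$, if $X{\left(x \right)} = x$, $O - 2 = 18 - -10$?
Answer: $-2016$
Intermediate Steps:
$O = 30$ ($O = 2 + \left(18 - -10\right) = 2 + \left(18 + 10\right) = 2 + 28 = 30$)
$\left(O - 3 X{\left(-4 \right)}\right) \left(-48\right) = \left(30 - -12\right) \left(-48\right) = \left(30 + 12\right) \left(-48\right) = 42 \left(-48\right) = -2016$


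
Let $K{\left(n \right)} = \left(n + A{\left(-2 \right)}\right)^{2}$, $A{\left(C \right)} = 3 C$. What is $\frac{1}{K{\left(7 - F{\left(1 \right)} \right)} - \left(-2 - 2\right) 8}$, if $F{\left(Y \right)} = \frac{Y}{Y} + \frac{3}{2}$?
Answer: $\frac{4}{137} \approx 0.029197$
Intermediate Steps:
$F{\left(Y \right)} = \frac{5}{2}$ ($F{\left(Y \right)} = 1 + 3 \cdot \frac{1}{2} = 1 + \frac{3}{2} = \frac{5}{2}$)
$K{\left(n \right)} = \left(-6 + n\right)^{2}$ ($K{\left(n \right)} = \left(n + 3 \left(-2\right)\right)^{2} = \left(n - 6\right)^{2} = \left(-6 + n\right)^{2}$)
$\frac{1}{K{\left(7 - F{\left(1 \right)} \right)} - \left(-2 - 2\right) 8} = \frac{1}{\left(-6 + \left(7 - \frac{5}{2}\right)\right)^{2} - \left(-2 - 2\right) 8} = \frac{1}{\left(-6 + \left(7 - \frac{5}{2}\right)\right)^{2} - \left(-4\right) 8} = \frac{1}{\left(-6 + \frac{9}{2}\right)^{2} - -32} = \frac{1}{\left(- \frac{3}{2}\right)^{2} + 32} = \frac{1}{\frac{9}{4} + 32} = \frac{1}{\frac{137}{4}} = \frac{4}{137}$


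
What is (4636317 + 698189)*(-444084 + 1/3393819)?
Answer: -8039851196587228270/3393819 ≈ -2.3690e+12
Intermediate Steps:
(4636317 + 698189)*(-444084 + 1/3393819) = 5334506*(-444084 + 1/3393819) = 5334506*(-1507140716795/3393819) = -8039851196587228270/3393819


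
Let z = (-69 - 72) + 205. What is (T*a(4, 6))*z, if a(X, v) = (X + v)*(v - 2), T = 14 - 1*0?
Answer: 35840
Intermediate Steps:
T = 14 (T = 14 + 0 = 14)
z = 64 (z = -141 + 205 = 64)
a(X, v) = (-2 + v)*(X + v) (a(X, v) = (X + v)*(-2 + v) = (-2 + v)*(X + v))
(T*a(4, 6))*z = (14*(6² - 2*4 - 2*6 + 4*6))*64 = (14*(36 - 8 - 12 + 24))*64 = (14*40)*64 = 560*64 = 35840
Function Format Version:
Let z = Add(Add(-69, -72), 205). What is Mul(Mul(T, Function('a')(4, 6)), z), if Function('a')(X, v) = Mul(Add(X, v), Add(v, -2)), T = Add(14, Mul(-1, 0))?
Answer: 35840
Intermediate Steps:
T = 14 (T = Add(14, 0) = 14)
z = 64 (z = Add(-141, 205) = 64)
Function('a')(X, v) = Mul(Add(-2, v), Add(X, v)) (Function('a')(X, v) = Mul(Add(X, v), Add(-2, v)) = Mul(Add(-2, v), Add(X, v)))
Mul(Mul(T, Function('a')(4, 6)), z) = Mul(Mul(14, Add(Pow(6, 2), Mul(-2, 4), Mul(-2, 6), Mul(4, 6))), 64) = Mul(Mul(14, Add(36, -8, -12, 24)), 64) = Mul(Mul(14, 40), 64) = Mul(560, 64) = 35840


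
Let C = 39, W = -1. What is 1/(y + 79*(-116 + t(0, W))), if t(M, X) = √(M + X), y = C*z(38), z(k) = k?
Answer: -7682/59019365 - 79*I/59019365 ≈ -0.00013016 - 1.3385e-6*I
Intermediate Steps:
y = 1482 (y = 39*38 = 1482)
1/(y + 79*(-116 + t(0, W))) = 1/(1482 + 79*(-116 + √(0 - 1))) = 1/(1482 + 79*(-116 + √(-1))) = 1/(1482 + 79*(-116 + I)) = 1/(1482 + (-9164 + 79*I)) = 1/(-7682 + 79*I) = (-7682 - 79*I)/59019365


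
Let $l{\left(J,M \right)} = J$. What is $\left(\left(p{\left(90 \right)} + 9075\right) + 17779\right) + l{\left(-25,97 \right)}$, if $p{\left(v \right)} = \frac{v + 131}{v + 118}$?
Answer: $\frac{429281}{16} \approx 26830.0$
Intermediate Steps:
$p{\left(v \right)} = \frac{131 + v}{118 + v}$
$\left(\left(p{\left(90 \right)} + 9075\right) + 17779\right) + l{\left(-25,97 \right)} = \left(\left(\frac{131 + 90}{118 + 90} + 9075\right) + 17779\right) - 25 = \left(\left(\frac{1}{208} \cdot 221 + 9075\right) + 17779\right) - 25 = \left(\left(\frac{17}{16} + 9075\right) + 17779\right) - 25 = \left(\frac{145217}{16} + 17779\right) - 25 = \frac{429681}{16} - 25 = \frac{429281}{16}$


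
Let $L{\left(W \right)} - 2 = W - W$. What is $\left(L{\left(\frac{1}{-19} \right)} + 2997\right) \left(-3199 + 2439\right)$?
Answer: $-2279240$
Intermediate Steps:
$L{\left(W \right)} = 2$ ($L{\left(W \right)} = 2 + \left(W - W\right) = 2 + 0 = 2$)
$\left(L{\left(\frac{1}{-19} \right)} + 2997\right) \left(-3199 + 2439\right) = \left(2 + 2997\right) \left(-3199 + 2439\right) = 2999 \left(-760\right) = -2279240$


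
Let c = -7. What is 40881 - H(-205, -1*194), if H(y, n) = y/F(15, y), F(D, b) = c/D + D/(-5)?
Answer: 2122737/52 ≈ 40822.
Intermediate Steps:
F(D, b) = -7/D - D/5 (F(D, b) = -7/D + D/(-5) = -7/D + D*(-⅕) = -7/D - D/5)
H(y, n) = -15*y/52 (H(y, n) = y/(-7/15 - ⅕*15) = y/(-7*1/15 - 3) = y/(-7/15 - 3) = y/(-52/15) = y*(-15/52) = -15*y/52)
40881 - H(-205, -1*194) = 40881 - (-15)*(-205)/52 = 40881 - 1*3075/52 = 40881 - 3075/52 = 2122737/52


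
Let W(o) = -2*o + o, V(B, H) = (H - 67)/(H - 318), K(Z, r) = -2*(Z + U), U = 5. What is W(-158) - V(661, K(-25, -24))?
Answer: 43897/278 ≈ 157.90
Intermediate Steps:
K(Z, r) = -10 - 2*Z (K(Z, r) = -2*(Z + 5) = -2*(5 + Z) = -10 - 2*Z)
V(B, H) = (-67 + H)/(-318 + H)
W(o) = -o
W(-158) - V(661, K(-25, -24)) = -1*(-158) - (-67 + (-10 - 2*(-25)))/(-318 + (-10 - 2*(-25))) = 158 - (-67 + (-10 + 50))/(-318 + (-10 + 50)) = 158 - (-67 + 40)/(-318 + 40) = 158 - (-27)/(-278) = 158 - (-1)*(-27)/278 = 158 - 1*27/278 = 158 - 27/278 = 43897/278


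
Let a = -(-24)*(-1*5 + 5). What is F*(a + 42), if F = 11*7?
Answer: 3234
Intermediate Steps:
F = 77
a = 0 (a = -(-24)*(-5 + 5) = -(-24)*0 = -8*0 = 0)
F*(a + 42) = 77*(0 + 42) = 77*42 = 3234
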